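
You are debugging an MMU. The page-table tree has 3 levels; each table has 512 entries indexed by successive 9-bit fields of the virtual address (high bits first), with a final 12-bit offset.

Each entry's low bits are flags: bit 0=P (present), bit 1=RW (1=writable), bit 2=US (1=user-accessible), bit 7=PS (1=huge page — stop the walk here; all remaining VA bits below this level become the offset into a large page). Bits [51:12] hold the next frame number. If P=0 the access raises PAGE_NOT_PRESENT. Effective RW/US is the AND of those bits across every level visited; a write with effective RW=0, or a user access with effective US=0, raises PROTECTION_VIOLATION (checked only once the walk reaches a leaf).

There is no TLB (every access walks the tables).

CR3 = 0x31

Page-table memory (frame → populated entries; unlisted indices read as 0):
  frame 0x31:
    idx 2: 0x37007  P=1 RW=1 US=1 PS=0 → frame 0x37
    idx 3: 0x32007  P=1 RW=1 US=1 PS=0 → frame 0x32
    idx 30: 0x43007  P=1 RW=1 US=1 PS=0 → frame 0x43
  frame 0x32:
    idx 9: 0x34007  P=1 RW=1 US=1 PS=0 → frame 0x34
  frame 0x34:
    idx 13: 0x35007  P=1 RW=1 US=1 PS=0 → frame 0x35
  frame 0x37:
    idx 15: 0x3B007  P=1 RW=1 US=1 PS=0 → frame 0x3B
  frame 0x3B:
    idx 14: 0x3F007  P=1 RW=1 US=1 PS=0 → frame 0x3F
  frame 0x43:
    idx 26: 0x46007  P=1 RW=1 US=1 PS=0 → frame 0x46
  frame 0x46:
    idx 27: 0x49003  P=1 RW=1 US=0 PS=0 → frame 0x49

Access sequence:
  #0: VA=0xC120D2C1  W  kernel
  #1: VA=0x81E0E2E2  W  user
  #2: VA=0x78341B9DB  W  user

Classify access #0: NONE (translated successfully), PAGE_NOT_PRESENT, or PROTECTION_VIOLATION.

Walk each access:
#0 VA=0xC120D2C1 (w,kernel):
  L0: frame=0x31 idx=3 entry=0x32007 [P=1 RW=1 US=1 PS=0]
  L1: frame=0x32 idx=9 entry=0x34007 [P=1 RW=1 US=1 PS=0]
  L2: frame=0x34 idx=13 entry=0x35007 [P=1 RW=1 US=1 PS=0]
  ✓ 0x352C1  — 3 lookups
#1 VA=0x81E0E2E2 (w,user):
  L0: frame=0x31 idx=2 entry=0x37007 [P=1 RW=1 US=1 PS=0]
  L1: frame=0x37 idx=15 entry=0x3B007 [P=1 RW=1 US=1 PS=0]
  L2: frame=0x3B idx=14 entry=0x3F007 [P=1 RW=1 US=1 PS=0]
  ✓ 0x3F2E2  — 3 lookups
#2 VA=0x78341B9DB (w,user):
  L0: frame=0x31 idx=30 entry=0x43007 [P=1 RW=1 US=1 PS=0]
  L1: frame=0x43 idx=26 entry=0x46007 [P=1 RW=1 US=1 PS=0]
  L2: frame=0x46 idx=27 entry=0x49003 [P=1 RW=1 US=0 PS=0]
  → PROTECTION_VIOLATION  (3 entries read)

Access #0 fault: NONE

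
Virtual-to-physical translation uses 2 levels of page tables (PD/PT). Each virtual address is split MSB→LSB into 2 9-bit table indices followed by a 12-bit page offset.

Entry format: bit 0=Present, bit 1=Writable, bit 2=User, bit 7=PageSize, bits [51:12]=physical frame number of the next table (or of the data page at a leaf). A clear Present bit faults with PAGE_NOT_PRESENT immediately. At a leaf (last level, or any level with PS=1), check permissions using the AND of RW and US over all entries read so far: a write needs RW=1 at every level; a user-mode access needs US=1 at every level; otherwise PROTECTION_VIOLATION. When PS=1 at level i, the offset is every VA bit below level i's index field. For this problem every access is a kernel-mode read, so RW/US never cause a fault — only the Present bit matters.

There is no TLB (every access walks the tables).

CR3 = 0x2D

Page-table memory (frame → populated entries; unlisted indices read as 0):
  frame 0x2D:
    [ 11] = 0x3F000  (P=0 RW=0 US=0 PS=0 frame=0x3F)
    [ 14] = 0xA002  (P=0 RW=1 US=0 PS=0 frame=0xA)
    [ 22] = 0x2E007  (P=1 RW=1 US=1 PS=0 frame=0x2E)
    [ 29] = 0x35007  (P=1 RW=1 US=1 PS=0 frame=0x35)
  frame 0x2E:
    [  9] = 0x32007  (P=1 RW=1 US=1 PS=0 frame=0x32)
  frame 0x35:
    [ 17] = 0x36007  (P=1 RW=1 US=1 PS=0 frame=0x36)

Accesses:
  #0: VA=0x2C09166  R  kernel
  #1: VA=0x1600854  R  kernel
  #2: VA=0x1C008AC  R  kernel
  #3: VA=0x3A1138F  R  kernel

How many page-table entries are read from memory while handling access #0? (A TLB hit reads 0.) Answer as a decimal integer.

Per-access translation:
#0 VA=0x2C09166 (r,kernel):
  L0 @0x2D[22] → 0x2E007  P=1,RW=1,US=1,PS=0
  L1 @0x2E[9] → 0x32007  P=1,RW=1,US=1,PS=0
  → PA=0x32166  (2 entries read)
#1 VA=0x1600854 (r,kernel):
  L0 @0x2D[11] → 0x3F000  P=0,RW=0,US=0,PS=0
  ⇒ fault: PAGE_NOT_PRESENT  — 1 lookups
#2 VA=0x1C008AC (r,kernel):
  L0 @0x2D[14] → 0xA002  P=0,RW=1,US=0,PS=0
  ⇒ fault: PAGE_NOT_PRESENT  — 1 lookups
#3 VA=0x3A1138F (r,kernel):
  L0 @0x2D[29] → 0x35007  P=1,RW=1,US=1,PS=0
  L1 @0x35[17] → 0x36007  P=1,RW=1,US=1,PS=0
  → PA=0x3638F  (2 entries read)

Entries read for #0: 2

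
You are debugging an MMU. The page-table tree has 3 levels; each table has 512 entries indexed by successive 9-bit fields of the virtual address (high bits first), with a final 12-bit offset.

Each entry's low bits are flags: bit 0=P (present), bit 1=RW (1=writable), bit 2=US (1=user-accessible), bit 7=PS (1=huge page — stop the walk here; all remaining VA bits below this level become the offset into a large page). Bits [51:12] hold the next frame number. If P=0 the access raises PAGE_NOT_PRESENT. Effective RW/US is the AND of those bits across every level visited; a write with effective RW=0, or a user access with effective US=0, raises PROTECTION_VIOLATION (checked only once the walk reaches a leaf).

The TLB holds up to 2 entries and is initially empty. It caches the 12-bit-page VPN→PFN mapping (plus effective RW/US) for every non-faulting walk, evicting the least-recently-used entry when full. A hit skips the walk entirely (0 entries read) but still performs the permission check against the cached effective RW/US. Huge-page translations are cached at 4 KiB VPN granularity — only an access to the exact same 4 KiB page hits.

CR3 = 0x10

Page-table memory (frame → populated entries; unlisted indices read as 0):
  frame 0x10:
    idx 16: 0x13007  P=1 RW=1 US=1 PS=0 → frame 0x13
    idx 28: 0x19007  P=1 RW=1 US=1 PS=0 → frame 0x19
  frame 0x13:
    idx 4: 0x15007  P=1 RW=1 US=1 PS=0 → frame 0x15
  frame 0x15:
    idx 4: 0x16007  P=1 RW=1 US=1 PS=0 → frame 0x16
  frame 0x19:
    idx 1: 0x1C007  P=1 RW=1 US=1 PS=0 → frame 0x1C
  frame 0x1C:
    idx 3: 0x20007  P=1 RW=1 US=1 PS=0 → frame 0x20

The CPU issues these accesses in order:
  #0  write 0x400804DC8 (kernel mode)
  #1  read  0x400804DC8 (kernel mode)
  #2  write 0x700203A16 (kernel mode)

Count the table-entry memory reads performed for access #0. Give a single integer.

Trace:
#0 VA=0x400804DC8 (w,kernel):
  lvl0: tbl 0x10, slot 16 ⇒ 0x13007 (P1/RW1/US1/PS0)
  lvl1: tbl 0x13, slot 4 ⇒ 0x15007 (P1/RW1/US1/PS0)
  lvl2: tbl 0x15, slot 4 ⇒ 0x16007 (P1/RW1/US1/PS0)
  ⇒ phys 0x16DC8  [3 reads]
#1 VA=0x400804DC8 (r,kernel):
  TLB hit vpn=0x400804 → PA=0x16DC8
#2 VA=0x700203A16 (w,kernel):
  lvl0: tbl 0x10, slot 28 ⇒ 0x19007 (P1/RW1/US1/PS0)
  lvl1: tbl 0x19, slot 1 ⇒ 0x1C007 (P1/RW1/US1/PS0)
  lvl2: tbl 0x1C, slot 3 ⇒ 0x20007 (P1/RW1/US1/PS0)
  ⇒ phys 0x20A16  [3 reads]

Entries read for #0: 3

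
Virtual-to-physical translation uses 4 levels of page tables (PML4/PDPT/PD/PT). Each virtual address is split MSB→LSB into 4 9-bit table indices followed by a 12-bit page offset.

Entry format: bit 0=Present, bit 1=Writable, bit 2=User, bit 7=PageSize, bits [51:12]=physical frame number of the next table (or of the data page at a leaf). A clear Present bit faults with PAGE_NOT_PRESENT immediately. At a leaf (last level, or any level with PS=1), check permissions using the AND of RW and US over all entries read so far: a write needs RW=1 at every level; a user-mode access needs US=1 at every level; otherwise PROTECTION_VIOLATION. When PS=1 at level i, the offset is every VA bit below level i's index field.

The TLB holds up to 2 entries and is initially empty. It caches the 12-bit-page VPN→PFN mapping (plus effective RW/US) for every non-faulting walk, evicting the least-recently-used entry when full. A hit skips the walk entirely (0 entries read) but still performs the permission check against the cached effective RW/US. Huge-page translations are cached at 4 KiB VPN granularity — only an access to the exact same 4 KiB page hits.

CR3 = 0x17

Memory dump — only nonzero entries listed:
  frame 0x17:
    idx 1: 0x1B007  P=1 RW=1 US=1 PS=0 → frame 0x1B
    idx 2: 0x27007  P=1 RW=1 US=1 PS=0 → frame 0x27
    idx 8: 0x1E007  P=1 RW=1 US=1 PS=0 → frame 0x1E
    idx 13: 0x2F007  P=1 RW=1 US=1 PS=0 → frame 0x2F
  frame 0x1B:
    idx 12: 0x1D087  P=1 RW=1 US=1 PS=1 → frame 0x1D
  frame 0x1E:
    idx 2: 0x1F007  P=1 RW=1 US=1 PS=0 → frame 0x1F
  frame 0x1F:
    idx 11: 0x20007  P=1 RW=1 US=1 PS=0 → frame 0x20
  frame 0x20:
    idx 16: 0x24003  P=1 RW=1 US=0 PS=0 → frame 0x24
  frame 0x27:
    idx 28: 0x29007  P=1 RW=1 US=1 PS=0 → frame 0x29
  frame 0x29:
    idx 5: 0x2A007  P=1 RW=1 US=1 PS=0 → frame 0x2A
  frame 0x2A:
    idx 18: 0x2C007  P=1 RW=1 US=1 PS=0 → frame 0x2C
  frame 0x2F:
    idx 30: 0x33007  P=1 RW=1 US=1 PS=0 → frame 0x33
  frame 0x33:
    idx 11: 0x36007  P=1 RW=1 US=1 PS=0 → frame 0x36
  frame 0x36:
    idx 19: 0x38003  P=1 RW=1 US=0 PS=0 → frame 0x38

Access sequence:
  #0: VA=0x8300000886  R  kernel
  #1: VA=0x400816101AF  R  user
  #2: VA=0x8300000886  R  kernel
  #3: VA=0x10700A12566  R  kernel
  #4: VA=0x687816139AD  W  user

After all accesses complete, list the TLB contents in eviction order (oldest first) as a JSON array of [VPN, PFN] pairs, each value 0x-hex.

Walk each access:
#0 VA=0x8300000886 (r,kernel):
  lvl0: tbl 0x17, slot 1 ⇒ 0x1B007 (P1/RW1/US1/PS0)
  lvl1: tbl 0x1B, slot 12 ⇒ 0x1D087 (P1/RW1/US1/PS1)
  ⇒ phys 0x1D886 (huge @L1)  [2 reads]
#1 VA=0x400816101AF (r,user):
  lvl0: tbl 0x17, slot 8 ⇒ 0x1E007 (P1/RW1/US1/PS0)
  lvl1: tbl 0x1E, slot 2 ⇒ 0x1F007 (P1/RW1/US1/PS0)
  lvl2: tbl 0x1F, slot 11 ⇒ 0x20007 (P1/RW1/US1/PS0)
  lvl3: tbl 0x20, slot 16 ⇒ 0x24003 (P1/RW1/US0/PS0)
  ⇒ fault: PROTECTION_VIOLATION  — 4 lookups
#2 VA=0x8300000886 (r,kernel):
  TLB hit vpn=0x8300000 → PA=0x1D886
#3 VA=0x10700A12566 (r,kernel):
  lvl0: tbl 0x17, slot 2 ⇒ 0x27007 (P1/RW1/US1/PS0)
  lvl1: tbl 0x27, slot 28 ⇒ 0x29007 (P1/RW1/US1/PS0)
  lvl2: tbl 0x29, slot 5 ⇒ 0x2A007 (P1/RW1/US1/PS0)
  lvl3: tbl 0x2A, slot 18 ⇒ 0x2C007 (P1/RW1/US1/PS0)
  ⇒ phys 0x2C566  [4 reads]
#4 VA=0x687816139AD (w,user):
  lvl0: tbl 0x17, slot 13 ⇒ 0x2F007 (P1/RW1/US1/PS0)
  lvl1: tbl 0x2F, slot 30 ⇒ 0x33007 (P1/RW1/US1/PS0)
  lvl2: tbl 0x33, slot 11 ⇒ 0x36007 (P1/RW1/US1/PS0)
  lvl3: tbl 0x36, slot 19 ⇒ 0x38003 (P1/RW1/US0/PS0)
  ⇒ fault: PROTECTION_VIOLATION  — 4 lookups

TLB: [["0x8300000", "0x1D"], ["0x10700A12", "0x2C"]]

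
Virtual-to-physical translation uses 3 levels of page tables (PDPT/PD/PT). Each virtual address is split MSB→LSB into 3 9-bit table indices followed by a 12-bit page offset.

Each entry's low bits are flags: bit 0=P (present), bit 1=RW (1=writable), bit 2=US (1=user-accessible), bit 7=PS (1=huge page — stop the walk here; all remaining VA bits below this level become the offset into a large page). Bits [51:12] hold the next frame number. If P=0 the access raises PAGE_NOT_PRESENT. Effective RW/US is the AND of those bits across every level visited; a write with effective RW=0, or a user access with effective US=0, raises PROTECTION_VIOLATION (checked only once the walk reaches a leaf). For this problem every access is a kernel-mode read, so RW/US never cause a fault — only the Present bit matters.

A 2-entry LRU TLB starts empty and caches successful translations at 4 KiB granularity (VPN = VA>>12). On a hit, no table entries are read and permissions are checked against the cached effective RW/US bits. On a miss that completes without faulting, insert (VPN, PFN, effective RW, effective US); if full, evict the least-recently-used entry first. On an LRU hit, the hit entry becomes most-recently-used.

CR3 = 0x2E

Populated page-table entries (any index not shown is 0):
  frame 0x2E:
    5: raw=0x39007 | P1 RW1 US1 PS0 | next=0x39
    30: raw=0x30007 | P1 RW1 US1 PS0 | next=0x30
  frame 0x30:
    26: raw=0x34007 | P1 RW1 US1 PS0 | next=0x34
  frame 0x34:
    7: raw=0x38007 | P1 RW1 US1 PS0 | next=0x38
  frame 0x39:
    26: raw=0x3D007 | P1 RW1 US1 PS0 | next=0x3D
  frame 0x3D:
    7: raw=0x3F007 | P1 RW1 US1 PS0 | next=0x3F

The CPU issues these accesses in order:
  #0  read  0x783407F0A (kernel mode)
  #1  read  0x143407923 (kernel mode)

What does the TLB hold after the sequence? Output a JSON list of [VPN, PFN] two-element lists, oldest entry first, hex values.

Walk each access:
#0 VA=0x783407F0A (r,kernel):
  L0 @0x2E[30] → 0x30007  P=1,RW=1,US=1,PS=0
  L1 @0x30[26] → 0x34007  P=1,RW=1,US=1,PS=0
  L2 @0x34[7] → 0x38007  P=1,RW=1,US=1,PS=0
  ✓ 0x38F0A  — 3 lookups
#1 VA=0x143407923 (r,kernel):
  L0 @0x2E[5] → 0x39007  P=1,RW=1,US=1,PS=0
  L1 @0x39[26] → 0x3D007  P=1,RW=1,US=1,PS=0
  L2 @0x3D[7] → 0x3F007  P=1,RW=1,US=1,PS=0
  ✓ 0x3F923  — 3 lookups

TLB: [["0x783407", "0x38"], ["0x143407", "0x3F"]]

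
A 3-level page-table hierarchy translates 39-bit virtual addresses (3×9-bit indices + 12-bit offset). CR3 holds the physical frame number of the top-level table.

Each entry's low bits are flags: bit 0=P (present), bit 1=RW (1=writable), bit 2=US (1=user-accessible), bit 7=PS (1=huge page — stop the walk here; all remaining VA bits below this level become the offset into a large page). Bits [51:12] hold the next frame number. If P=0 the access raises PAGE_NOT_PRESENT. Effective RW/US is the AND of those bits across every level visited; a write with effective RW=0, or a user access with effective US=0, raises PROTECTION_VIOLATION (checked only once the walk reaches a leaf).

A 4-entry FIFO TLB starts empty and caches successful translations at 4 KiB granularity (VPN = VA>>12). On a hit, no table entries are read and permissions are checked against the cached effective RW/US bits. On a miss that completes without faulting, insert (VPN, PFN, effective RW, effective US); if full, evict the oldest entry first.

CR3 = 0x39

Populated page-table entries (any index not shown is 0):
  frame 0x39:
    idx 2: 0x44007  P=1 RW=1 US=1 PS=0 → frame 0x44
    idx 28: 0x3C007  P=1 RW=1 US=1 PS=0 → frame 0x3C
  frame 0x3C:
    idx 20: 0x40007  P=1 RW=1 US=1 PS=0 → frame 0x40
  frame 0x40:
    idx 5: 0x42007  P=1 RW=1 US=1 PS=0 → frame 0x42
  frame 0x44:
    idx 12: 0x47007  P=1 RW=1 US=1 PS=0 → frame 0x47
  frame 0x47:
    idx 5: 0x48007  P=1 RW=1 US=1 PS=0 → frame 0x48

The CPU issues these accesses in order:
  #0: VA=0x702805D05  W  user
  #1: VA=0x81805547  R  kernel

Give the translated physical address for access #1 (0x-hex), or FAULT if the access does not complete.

Walk each access:
#0 VA=0x702805D05 (w,user):
  L0 @0x39[28] → 0x3C007  P=1,RW=1,US=1,PS=0
  L1 @0x3C[20] → 0x40007  P=1,RW=1,US=1,PS=0
  L2 @0x40[5] → 0x42007  P=1,RW=1,US=1,PS=0
  ✓ 0x42D05  — 3 lookups
#1 VA=0x81805547 (r,kernel):
  L0 @0x39[2] → 0x44007  P=1,RW=1,US=1,PS=0
  L1 @0x44[12] → 0x47007  P=1,RW=1,US=1,PS=0
  L2 @0x47[5] → 0x48007  P=1,RW=1,US=1,PS=0
  ✓ 0x48547  — 3 lookups

Access #1 PA: 0x48547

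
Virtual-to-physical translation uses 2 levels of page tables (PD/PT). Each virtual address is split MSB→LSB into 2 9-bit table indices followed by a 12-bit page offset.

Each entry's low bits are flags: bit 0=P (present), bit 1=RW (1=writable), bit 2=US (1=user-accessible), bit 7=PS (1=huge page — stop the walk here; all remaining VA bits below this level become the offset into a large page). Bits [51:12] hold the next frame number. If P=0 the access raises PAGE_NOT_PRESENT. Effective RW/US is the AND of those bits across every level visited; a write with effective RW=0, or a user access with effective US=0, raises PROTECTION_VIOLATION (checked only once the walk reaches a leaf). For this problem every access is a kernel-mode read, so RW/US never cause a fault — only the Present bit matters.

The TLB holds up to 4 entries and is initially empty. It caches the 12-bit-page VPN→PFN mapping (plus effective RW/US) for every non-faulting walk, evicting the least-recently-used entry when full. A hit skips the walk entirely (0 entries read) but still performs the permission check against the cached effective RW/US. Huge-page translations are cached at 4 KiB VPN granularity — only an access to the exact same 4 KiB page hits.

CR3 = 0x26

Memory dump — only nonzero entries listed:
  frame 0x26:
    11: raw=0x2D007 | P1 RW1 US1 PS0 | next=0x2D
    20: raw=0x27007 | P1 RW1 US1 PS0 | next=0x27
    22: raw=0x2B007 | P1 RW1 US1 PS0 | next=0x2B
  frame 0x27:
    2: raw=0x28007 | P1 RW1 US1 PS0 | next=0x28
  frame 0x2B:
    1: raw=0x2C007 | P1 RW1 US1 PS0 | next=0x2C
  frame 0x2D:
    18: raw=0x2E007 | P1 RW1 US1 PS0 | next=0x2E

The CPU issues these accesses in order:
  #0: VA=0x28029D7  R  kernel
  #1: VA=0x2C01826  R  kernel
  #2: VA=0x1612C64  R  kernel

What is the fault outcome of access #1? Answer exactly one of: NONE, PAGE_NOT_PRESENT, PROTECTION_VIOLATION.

Per-access translation:
#0 VA=0x28029D7 (r,kernel):
  L0 @0x26[20] → 0x27007  P=1,RW=1,US=1,PS=0
  L1 @0x27[2] → 0x28007  P=1,RW=1,US=1,PS=0
  ✓ 0x289D7  — 2 lookups
#1 VA=0x2C01826 (r,kernel):
  L0 @0x26[22] → 0x2B007  P=1,RW=1,US=1,PS=0
  L1 @0x2B[1] → 0x2C007  P=1,RW=1,US=1,PS=0
  ✓ 0x2C826  — 2 lookups
#2 VA=0x1612C64 (r,kernel):
  L0 @0x26[11] → 0x2D007  P=1,RW=1,US=1,PS=0
  L1 @0x2D[18] → 0x2E007  P=1,RW=1,US=1,PS=0
  ✓ 0x2EC64  — 2 lookups

Access #1 fault: NONE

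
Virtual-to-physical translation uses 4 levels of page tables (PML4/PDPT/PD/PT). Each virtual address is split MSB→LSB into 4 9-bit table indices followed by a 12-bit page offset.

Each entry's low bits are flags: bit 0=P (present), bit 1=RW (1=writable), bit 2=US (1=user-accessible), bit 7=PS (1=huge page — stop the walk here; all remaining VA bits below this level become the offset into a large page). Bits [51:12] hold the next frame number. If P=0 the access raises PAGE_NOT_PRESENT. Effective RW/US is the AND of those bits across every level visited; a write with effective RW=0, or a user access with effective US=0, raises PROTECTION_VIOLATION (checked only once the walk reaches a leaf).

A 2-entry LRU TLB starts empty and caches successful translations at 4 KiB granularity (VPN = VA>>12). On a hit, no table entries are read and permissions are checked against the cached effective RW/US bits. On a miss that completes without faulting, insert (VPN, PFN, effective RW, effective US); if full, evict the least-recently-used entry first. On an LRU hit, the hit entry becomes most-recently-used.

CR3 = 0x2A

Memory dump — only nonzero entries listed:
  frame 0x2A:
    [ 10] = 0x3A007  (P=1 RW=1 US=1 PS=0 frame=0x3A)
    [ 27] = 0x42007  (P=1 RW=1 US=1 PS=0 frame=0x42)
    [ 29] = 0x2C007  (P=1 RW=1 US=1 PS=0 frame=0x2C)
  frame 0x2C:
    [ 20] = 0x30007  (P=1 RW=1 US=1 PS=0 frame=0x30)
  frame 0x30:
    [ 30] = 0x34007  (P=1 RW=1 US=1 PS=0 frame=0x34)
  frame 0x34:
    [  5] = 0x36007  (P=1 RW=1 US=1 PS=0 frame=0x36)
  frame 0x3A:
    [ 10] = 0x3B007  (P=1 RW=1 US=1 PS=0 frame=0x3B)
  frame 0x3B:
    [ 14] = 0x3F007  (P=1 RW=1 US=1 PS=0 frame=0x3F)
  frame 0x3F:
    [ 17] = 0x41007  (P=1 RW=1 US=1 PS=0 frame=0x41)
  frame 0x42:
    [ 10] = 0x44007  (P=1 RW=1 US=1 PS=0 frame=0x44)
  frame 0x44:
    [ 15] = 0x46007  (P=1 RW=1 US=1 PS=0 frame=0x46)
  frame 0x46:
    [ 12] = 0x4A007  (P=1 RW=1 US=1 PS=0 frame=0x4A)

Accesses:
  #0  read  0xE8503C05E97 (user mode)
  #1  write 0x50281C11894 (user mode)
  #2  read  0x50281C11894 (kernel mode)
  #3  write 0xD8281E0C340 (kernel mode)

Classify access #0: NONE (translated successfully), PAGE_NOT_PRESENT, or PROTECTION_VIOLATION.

Walk each access:
#0 VA=0xE8503C05E97 (r,user):
  [0] read 0x2A idx=29: raw=0x2C007 flags P=1 W=1 U=1 S=0
  [1] read 0x2C idx=20: raw=0x30007 flags P=1 W=1 U=1 S=0
  [2] read 0x30 idx=30: raw=0x34007 flags P=1 W=1 U=1 S=0
  [3] read 0x34 idx=5: raw=0x36007 flags P=1 W=1 U=1 S=0
  ✓ 0x36E97  — 4 lookups
#1 VA=0x50281C11894 (w,user):
  [0] read 0x2A idx=10: raw=0x3A007 flags P=1 W=1 U=1 S=0
  [1] read 0x3A idx=10: raw=0x3B007 flags P=1 W=1 U=1 S=0
  [2] read 0x3B idx=14: raw=0x3F007 flags P=1 W=1 U=1 S=0
  [3] read 0x3F idx=17: raw=0x41007 flags P=1 W=1 U=1 S=0
  ✓ 0x41894  — 4 lookups
#2 VA=0x50281C11894 (r,kernel):
  TLB hit vpn=0x50281C11 → PA=0x41894
#3 VA=0xD8281E0C340 (w,kernel):
  [0] read 0x2A idx=27: raw=0x42007 flags P=1 W=1 U=1 S=0
  [1] read 0x42 idx=10: raw=0x44007 flags P=1 W=1 U=1 S=0
  [2] read 0x44 idx=15: raw=0x46007 flags P=1 W=1 U=1 S=0
  [3] read 0x46 idx=12: raw=0x4A007 flags P=1 W=1 U=1 S=0
  ✓ 0x4A340  — 4 lookups

Access #0 fault: NONE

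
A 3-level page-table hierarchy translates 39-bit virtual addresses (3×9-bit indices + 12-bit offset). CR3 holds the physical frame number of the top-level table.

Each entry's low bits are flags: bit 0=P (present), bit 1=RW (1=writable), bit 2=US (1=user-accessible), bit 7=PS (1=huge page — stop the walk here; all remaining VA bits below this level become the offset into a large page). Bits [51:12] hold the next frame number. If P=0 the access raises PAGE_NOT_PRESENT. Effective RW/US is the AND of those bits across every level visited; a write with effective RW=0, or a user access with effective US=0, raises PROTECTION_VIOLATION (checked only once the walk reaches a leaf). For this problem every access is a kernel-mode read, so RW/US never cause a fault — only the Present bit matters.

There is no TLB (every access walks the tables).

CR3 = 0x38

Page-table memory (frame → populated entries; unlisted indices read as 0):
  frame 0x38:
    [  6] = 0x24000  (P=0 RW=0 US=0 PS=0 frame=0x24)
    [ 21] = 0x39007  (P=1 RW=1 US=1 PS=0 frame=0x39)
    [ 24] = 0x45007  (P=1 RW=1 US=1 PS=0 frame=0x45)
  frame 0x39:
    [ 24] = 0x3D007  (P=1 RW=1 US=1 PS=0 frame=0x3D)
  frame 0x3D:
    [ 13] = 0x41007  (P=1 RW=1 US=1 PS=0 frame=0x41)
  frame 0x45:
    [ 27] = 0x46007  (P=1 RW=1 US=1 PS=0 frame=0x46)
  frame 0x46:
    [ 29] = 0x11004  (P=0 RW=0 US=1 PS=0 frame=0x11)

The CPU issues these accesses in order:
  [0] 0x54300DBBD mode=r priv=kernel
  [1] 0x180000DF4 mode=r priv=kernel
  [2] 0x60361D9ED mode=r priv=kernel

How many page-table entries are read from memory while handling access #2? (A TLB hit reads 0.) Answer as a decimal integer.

Walk each access:
#0 VA=0x54300DBBD (r,kernel):
  L0 @0x38[21] → 0x39007  P=1,RW=1,US=1,PS=0
  L1 @0x39[24] → 0x3D007  P=1,RW=1,US=1,PS=0
  L2 @0x3D[13] → 0x41007  P=1,RW=1,US=1,PS=0
  ✓ 0x41BBD  — 3 lookups
#1 VA=0x180000DF4 (r,kernel):
  L0 @0x38[6] → 0x24000  P=0,RW=0,US=0,PS=0
  ⇒ fault: PAGE_NOT_PRESENT  — 1 lookups
#2 VA=0x60361D9ED (r,kernel):
  L0 @0x38[24] → 0x45007  P=1,RW=1,US=1,PS=0
  L1 @0x45[27] → 0x46007  P=1,RW=1,US=1,PS=0
  L2 @0x46[29] → 0x11004  P=0,RW=0,US=1,PS=0
  ⇒ fault: PAGE_NOT_PRESENT  — 3 lookups

Entries read for #2: 3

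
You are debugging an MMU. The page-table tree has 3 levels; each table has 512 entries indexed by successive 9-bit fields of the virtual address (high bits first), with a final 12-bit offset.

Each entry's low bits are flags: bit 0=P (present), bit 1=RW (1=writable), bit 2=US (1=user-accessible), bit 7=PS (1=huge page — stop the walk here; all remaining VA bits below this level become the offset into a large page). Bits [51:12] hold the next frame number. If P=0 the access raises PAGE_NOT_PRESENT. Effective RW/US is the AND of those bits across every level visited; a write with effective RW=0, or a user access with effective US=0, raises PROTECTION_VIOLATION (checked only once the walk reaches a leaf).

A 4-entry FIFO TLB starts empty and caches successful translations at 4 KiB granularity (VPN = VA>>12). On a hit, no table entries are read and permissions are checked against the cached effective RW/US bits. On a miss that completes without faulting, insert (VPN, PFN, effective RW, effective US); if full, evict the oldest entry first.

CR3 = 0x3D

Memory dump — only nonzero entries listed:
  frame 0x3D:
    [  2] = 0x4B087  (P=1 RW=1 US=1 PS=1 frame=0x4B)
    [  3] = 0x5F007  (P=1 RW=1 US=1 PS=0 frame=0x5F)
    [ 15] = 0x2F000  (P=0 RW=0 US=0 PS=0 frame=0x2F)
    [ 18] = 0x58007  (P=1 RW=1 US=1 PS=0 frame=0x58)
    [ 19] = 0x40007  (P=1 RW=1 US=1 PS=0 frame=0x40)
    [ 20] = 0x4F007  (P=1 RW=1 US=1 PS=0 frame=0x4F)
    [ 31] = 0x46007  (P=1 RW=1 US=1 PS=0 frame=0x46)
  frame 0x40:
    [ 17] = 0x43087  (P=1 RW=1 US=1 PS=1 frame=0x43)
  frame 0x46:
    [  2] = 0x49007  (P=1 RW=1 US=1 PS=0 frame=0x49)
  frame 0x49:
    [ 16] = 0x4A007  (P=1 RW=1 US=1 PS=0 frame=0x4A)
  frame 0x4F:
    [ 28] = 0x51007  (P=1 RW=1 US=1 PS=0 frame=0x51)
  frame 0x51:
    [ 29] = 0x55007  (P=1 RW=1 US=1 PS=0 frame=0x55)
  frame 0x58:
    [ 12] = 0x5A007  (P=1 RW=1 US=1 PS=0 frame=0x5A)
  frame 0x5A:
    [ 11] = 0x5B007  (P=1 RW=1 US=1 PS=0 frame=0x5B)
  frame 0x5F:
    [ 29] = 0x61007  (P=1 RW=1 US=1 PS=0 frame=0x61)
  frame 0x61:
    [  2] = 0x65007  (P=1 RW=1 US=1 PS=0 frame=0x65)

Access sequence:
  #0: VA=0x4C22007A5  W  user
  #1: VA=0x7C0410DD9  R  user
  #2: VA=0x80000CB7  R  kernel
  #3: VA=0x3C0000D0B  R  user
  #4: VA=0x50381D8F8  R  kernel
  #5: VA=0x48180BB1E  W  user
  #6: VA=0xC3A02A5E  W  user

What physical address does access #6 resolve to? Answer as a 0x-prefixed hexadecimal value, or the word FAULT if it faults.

Walk each access:
#0 VA=0x4C22007A5 (w,user):
  lvl0: tbl 0x3D, slot 19 ⇒ 0x40007 (P1/RW1/US1/PS0)
  lvl1: tbl 0x40, slot 17 ⇒ 0x43087 (P1/RW1/US1/PS1)
  → PA=0x437A5 (huge @L1)  (2 entries read)
#1 VA=0x7C0410DD9 (r,user):
  lvl0: tbl 0x3D, slot 31 ⇒ 0x46007 (P1/RW1/US1/PS0)
  lvl1: tbl 0x46, slot 2 ⇒ 0x49007 (P1/RW1/US1/PS0)
  lvl2: tbl 0x49, slot 16 ⇒ 0x4A007 (P1/RW1/US1/PS0)
  → PA=0x4ADD9  (3 entries read)
#2 VA=0x80000CB7 (r,kernel):
  lvl0: tbl 0x3D, slot 2 ⇒ 0x4B087 (P1/RW1/US1/PS1)
  → PA=0x4BCB7 (huge @L0)  (1 entries read)
#3 VA=0x3C0000D0B (r,user):
  lvl0: tbl 0x3D, slot 15 ⇒ 0x2F000 (P0/RW0/US0/PS0)
  ⇒ fault: PAGE_NOT_PRESENT  — 1 lookups
#4 VA=0x50381D8F8 (r,kernel):
  lvl0: tbl 0x3D, slot 20 ⇒ 0x4F007 (P1/RW1/US1/PS0)
  lvl1: tbl 0x4F, slot 28 ⇒ 0x51007 (P1/RW1/US1/PS0)
  lvl2: tbl 0x51, slot 29 ⇒ 0x55007 (P1/RW1/US1/PS0)
  → PA=0x558F8  (3 entries read)
#5 VA=0x48180BB1E (w,user):
  lvl0: tbl 0x3D, slot 18 ⇒ 0x58007 (P1/RW1/US1/PS0)
  lvl1: tbl 0x58, slot 12 ⇒ 0x5A007 (P1/RW1/US1/PS0)
  lvl2: tbl 0x5A, slot 11 ⇒ 0x5B007 (P1/RW1/US1/PS0)
  → PA=0x5BB1E  (3 entries read)
#6 VA=0xC3A02A5E (w,user):
  lvl0: tbl 0x3D, slot 3 ⇒ 0x5F007 (P1/RW1/US1/PS0)
  lvl1: tbl 0x5F, slot 29 ⇒ 0x61007 (P1/RW1/US1/PS0)
  lvl2: tbl 0x61, slot 2 ⇒ 0x65007 (P1/RW1/US1/PS0)
  → PA=0x65A5E  (3 entries read)

Access #6 PA: 0x65A5E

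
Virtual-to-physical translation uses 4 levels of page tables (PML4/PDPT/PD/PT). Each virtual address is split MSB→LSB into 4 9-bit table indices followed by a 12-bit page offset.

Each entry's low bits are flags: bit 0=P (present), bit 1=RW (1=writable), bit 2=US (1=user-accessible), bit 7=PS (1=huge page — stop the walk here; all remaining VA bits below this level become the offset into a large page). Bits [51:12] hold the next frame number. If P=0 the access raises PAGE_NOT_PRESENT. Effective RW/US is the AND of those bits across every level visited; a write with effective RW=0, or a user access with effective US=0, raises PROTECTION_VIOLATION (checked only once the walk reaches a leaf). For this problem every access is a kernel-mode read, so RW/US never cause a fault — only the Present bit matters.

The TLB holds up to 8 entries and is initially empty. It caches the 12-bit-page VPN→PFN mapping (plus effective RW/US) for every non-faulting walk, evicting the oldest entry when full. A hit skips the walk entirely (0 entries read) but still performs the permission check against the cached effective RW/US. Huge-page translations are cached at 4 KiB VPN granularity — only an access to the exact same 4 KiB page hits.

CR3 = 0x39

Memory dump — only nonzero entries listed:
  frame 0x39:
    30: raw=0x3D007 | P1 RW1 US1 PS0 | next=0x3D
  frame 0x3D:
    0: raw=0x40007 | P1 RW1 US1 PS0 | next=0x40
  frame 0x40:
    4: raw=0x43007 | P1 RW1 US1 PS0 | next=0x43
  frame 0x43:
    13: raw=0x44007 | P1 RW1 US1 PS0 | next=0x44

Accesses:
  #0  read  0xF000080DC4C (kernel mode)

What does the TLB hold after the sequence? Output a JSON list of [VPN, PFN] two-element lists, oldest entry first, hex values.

Walk each access:
#0 VA=0xF000080DC4C (r,kernel):
  [0] read 0x39 idx=30: raw=0x3D007 flags P=1 W=1 U=1 S=0
  [1] read 0x3D idx=0: raw=0x40007 flags P=1 W=1 U=1 S=0
  [2] read 0x40 idx=4: raw=0x43007 flags P=1 W=1 U=1 S=0
  [3] read 0x43 idx=13: raw=0x44007 flags P=1 W=1 U=1 S=0
  → PA=0x44C4C  (4 entries read)

TLB: [["0xF000080D", "0x44"]]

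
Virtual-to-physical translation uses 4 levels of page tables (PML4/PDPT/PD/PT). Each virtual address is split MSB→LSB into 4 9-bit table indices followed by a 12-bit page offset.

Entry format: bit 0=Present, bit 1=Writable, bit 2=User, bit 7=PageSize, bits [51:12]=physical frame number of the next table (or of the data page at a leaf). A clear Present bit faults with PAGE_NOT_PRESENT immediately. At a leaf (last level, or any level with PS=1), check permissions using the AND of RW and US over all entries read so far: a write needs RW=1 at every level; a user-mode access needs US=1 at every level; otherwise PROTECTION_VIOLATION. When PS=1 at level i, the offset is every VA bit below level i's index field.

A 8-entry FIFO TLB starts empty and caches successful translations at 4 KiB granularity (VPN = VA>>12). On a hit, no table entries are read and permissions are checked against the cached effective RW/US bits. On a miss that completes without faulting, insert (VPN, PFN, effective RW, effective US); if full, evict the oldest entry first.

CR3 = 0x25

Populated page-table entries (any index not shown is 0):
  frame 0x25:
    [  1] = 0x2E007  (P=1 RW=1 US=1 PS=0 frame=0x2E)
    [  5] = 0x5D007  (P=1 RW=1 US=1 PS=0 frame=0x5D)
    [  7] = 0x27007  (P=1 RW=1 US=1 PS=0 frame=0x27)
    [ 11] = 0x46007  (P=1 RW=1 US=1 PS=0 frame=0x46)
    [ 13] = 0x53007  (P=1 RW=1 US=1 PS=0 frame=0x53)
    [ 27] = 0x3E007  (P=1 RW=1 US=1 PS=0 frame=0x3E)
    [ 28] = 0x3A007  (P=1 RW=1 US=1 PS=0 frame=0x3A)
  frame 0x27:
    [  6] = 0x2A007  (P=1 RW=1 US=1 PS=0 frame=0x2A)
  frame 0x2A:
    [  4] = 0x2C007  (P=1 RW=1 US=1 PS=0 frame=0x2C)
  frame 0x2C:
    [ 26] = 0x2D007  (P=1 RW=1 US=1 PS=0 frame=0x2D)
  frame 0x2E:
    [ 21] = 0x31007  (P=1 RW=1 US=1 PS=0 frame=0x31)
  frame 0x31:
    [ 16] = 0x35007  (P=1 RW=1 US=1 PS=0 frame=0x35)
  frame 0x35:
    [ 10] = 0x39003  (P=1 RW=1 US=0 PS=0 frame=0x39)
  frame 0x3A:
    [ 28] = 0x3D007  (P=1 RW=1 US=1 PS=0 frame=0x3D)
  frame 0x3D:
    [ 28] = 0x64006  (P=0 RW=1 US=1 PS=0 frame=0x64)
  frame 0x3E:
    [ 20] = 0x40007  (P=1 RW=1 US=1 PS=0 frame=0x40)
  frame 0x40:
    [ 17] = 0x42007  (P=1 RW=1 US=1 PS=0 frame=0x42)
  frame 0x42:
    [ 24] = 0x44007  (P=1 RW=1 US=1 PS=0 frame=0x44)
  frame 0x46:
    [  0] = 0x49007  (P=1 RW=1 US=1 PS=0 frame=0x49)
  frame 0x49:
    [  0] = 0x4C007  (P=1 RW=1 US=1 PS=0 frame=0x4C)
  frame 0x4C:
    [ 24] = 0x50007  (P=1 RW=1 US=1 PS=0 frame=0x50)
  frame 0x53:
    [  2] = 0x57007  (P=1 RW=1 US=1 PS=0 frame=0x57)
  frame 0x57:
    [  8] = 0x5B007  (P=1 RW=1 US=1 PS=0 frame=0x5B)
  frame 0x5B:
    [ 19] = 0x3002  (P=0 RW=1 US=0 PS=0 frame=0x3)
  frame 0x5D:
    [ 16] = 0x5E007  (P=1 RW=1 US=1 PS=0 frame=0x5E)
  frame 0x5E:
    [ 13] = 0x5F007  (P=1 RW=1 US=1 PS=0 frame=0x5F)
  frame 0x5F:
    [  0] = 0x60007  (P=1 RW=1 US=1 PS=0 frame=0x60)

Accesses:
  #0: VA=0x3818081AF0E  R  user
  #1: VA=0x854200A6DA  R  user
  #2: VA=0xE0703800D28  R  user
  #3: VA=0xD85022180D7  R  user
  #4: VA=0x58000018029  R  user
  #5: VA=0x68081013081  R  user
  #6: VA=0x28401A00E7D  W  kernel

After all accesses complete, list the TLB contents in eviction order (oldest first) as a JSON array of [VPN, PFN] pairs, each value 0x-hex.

Walk each access:
#0 VA=0x3818081AF0E (r,user):
  L0 @0x25[7] → 0x27007  P=1,RW=1,US=1,PS=0
  L1 @0x27[6] → 0x2A007  P=1,RW=1,US=1,PS=0
  L2 @0x2A[4] → 0x2C007  P=1,RW=1,US=1,PS=0
  L3 @0x2C[26] → 0x2D007  P=1,RW=1,US=1,PS=0
  ⇒ phys 0x2DF0E  [4 reads]
#1 VA=0x854200A6DA (r,user):
  L0 @0x25[1] → 0x2E007  P=1,RW=1,US=1,PS=0
  L1 @0x2E[21] → 0x31007  P=1,RW=1,US=1,PS=0
  L2 @0x31[16] → 0x35007  P=1,RW=1,US=1,PS=0
  L3 @0x35[10] → 0x39003  P=1,RW=1,US=0,PS=0
  ✗ PROTECTION_VIOLATION  [4 reads]
#2 VA=0xE0703800D28 (r,user):
  L0 @0x25[28] → 0x3A007  P=1,RW=1,US=1,PS=0
  L1 @0x3A[28] → 0x3D007  P=1,RW=1,US=1,PS=0
  L2 @0x3D[28] → 0x64006  P=0,RW=1,US=1,PS=0
  ✗ PAGE_NOT_PRESENT  [3 reads]
#3 VA=0xD85022180D7 (r,user):
  L0 @0x25[27] → 0x3E007  P=1,RW=1,US=1,PS=0
  L1 @0x3E[20] → 0x40007  P=1,RW=1,US=1,PS=0
  L2 @0x40[17] → 0x42007  P=1,RW=1,US=1,PS=0
  L3 @0x42[24] → 0x44007  P=1,RW=1,US=1,PS=0
  ⇒ phys 0x440D7  [4 reads]
#4 VA=0x58000018029 (r,user):
  L0 @0x25[11] → 0x46007  P=1,RW=1,US=1,PS=0
  L1 @0x46[0] → 0x49007  P=1,RW=1,US=1,PS=0
  L2 @0x49[0] → 0x4C007  P=1,RW=1,US=1,PS=0
  L3 @0x4C[24] → 0x50007  P=1,RW=1,US=1,PS=0
  ⇒ phys 0x50029  [4 reads]
#5 VA=0x68081013081 (r,user):
  L0 @0x25[13] → 0x53007  P=1,RW=1,US=1,PS=0
  L1 @0x53[2] → 0x57007  P=1,RW=1,US=1,PS=0
  L2 @0x57[8] → 0x5B007  P=1,RW=1,US=1,PS=0
  L3 @0x5B[19] → 0x3002  P=0,RW=1,US=0,PS=0
  ✗ PAGE_NOT_PRESENT  [4 reads]
#6 VA=0x28401A00E7D (w,kernel):
  L0 @0x25[5] → 0x5D007  P=1,RW=1,US=1,PS=0
  L1 @0x5D[16] → 0x5E007  P=1,RW=1,US=1,PS=0
  L2 @0x5E[13] → 0x5F007  P=1,RW=1,US=1,PS=0
  L3 @0x5F[0] → 0x60007  P=1,RW=1,US=1,PS=0
  ⇒ phys 0x60E7D  [4 reads]

TLB: [["0x3818081A", "0x2D"], ["0xD8502218", "0x44"], ["0x58000018", "0x50"], ["0x28401A00", "0x60"]]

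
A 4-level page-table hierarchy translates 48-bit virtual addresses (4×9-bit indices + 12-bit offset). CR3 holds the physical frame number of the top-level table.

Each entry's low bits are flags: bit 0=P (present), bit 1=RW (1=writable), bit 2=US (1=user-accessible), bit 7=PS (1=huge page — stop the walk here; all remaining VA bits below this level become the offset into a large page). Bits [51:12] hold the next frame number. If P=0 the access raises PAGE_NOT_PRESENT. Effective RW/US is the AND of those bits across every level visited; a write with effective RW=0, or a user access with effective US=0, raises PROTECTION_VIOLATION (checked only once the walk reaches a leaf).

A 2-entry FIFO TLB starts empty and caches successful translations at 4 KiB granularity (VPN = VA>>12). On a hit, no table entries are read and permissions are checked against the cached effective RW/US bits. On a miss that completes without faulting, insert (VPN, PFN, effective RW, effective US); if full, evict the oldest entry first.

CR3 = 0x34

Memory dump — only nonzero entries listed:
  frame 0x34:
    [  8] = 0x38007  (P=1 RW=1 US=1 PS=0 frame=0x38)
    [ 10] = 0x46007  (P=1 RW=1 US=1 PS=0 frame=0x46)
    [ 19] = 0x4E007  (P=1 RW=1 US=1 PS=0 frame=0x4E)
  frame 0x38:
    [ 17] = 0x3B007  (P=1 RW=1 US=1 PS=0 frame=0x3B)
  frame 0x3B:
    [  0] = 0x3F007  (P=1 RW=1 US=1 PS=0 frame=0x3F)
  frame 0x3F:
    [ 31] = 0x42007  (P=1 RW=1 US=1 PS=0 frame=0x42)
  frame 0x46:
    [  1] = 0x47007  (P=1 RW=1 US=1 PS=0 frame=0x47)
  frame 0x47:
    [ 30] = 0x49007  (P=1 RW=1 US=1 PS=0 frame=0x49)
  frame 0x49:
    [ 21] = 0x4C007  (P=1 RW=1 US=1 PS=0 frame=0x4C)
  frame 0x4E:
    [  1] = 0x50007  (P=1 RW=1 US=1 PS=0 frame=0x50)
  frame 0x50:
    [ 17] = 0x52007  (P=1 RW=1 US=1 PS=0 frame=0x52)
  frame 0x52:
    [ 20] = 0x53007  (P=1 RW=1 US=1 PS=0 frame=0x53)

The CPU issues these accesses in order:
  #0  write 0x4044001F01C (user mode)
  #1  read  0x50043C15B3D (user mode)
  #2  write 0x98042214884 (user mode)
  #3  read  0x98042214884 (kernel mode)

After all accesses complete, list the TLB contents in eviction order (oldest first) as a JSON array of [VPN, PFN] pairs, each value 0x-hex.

Walk each access:
#0 VA=0x4044001F01C (w,user):
  lvl0: tbl 0x34, slot 8 ⇒ 0x38007 (P1/RW1/US1/PS0)
  lvl1: tbl 0x38, slot 17 ⇒ 0x3B007 (P1/RW1/US1/PS0)
  lvl2: tbl 0x3B, slot 0 ⇒ 0x3F007 (P1/RW1/US1/PS0)
  lvl3: tbl 0x3F, slot 31 ⇒ 0x42007 (P1/RW1/US1/PS0)
  ⇒ phys 0x4201C  [4 reads]
#1 VA=0x50043C15B3D (r,user):
  lvl0: tbl 0x34, slot 10 ⇒ 0x46007 (P1/RW1/US1/PS0)
  lvl1: tbl 0x46, slot 1 ⇒ 0x47007 (P1/RW1/US1/PS0)
  lvl2: tbl 0x47, slot 30 ⇒ 0x49007 (P1/RW1/US1/PS0)
  lvl3: tbl 0x49, slot 21 ⇒ 0x4C007 (P1/RW1/US1/PS0)
  ⇒ phys 0x4CB3D  [4 reads]
#2 VA=0x98042214884 (w,user):
  lvl0: tbl 0x34, slot 19 ⇒ 0x4E007 (P1/RW1/US1/PS0)
  lvl1: tbl 0x4E, slot 1 ⇒ 0x50007 (P1/RW1/US1/PS0)
  lvl2: tbl 0x50, slot 17 ⇒ 0x52007 (P1/RW1/US1/PS0)
  lvl3: tbl 0x52, slot 20 ⇒ 0x53007 (P1/RW1/US1/PS0)
  ⇒ phys 0x53884  [4 reads]
#3 VA=0x98042214884 (r,kernel):
  TLB hit vpn=0x98042214 → PA=0x53884

TLB: [["0x50043C15", "0x4C"], ["0x98042214", "0x53"]]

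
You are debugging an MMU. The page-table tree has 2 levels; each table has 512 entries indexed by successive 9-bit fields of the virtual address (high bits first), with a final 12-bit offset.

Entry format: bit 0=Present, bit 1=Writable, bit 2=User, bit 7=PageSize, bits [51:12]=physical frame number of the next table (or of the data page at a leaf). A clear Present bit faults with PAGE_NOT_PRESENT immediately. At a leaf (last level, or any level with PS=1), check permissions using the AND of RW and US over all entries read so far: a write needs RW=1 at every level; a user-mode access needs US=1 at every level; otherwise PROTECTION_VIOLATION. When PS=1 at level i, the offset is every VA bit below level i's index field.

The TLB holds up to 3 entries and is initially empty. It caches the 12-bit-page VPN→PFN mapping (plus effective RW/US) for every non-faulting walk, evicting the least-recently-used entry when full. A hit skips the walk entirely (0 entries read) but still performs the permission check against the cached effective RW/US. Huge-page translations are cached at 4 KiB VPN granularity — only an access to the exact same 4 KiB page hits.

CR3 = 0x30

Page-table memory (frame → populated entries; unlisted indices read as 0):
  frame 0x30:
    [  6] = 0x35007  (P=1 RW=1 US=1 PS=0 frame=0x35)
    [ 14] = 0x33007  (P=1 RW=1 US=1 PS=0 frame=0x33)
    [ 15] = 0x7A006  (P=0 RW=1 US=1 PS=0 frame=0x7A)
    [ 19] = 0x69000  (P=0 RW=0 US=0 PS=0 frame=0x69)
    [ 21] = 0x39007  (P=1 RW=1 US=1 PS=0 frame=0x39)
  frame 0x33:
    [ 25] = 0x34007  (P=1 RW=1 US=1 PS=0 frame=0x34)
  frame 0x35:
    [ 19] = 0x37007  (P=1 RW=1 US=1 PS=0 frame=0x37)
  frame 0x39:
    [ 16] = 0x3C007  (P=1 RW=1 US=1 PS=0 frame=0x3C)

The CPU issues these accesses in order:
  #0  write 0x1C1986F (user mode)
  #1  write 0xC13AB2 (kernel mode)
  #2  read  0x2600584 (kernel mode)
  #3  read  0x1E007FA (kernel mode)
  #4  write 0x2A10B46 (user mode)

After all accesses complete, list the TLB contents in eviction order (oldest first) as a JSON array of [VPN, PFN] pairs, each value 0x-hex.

Trace:
#0 VA=0x1C1986F (w,user):
  L0: frame=0x30 idx=14 entry=0x33007 [P=1 RW=1 US=1 PS=0]
  L1: frame=0x33 idx=25 entry=0x34007 [P=1 RW=1 US=1 PS=0]
  ✓ 0x3486F  — 2 lookups
#1 VA=0xC13AB2 (w,kernel):
  L0: frame=0x30 idx=6 entry=0x35007 [P=1 RW=1 US=1 PS=0]
  L1: frame=0x35 idx=19 entry=0x37007 [P=1 RW=1 US=1 PS=0]
  ✓ 0x37AB2  — 2 lookups
#2 VA=0x2600584 (r,kernel):
  L0: frame=0x30 idx=19 entry=0x69000 [P=0 RW=0 US=0 PS=0]
  ✗ PAGE_NOT_PRESENT  [1 reads]
#3 VA=0x1E007FA (r,kernel):
  L0: frame=0x30 idx=15 entry=0x7A006 [P=0 RW=1 US=1 PS=0]
  ✗ PAGE_NOT_PRESENT  [1 reads]
#4 VA=0x2A10B46 (w,user):
  L0: frame=0x30 idx=21 entry=0x39007 [P=1 RW=1 US=1 PS=0]
  L1: frame=0x39 idx=16 entry=0x3C007 [P=1 RW=1 US=1 PS=0]
  ✓ 0x3CB46  — 2 lookups

TLB: [["0x1C19", "0x34"], ["0xC13", "0x37"], ["0x2A10", "0x3C"]]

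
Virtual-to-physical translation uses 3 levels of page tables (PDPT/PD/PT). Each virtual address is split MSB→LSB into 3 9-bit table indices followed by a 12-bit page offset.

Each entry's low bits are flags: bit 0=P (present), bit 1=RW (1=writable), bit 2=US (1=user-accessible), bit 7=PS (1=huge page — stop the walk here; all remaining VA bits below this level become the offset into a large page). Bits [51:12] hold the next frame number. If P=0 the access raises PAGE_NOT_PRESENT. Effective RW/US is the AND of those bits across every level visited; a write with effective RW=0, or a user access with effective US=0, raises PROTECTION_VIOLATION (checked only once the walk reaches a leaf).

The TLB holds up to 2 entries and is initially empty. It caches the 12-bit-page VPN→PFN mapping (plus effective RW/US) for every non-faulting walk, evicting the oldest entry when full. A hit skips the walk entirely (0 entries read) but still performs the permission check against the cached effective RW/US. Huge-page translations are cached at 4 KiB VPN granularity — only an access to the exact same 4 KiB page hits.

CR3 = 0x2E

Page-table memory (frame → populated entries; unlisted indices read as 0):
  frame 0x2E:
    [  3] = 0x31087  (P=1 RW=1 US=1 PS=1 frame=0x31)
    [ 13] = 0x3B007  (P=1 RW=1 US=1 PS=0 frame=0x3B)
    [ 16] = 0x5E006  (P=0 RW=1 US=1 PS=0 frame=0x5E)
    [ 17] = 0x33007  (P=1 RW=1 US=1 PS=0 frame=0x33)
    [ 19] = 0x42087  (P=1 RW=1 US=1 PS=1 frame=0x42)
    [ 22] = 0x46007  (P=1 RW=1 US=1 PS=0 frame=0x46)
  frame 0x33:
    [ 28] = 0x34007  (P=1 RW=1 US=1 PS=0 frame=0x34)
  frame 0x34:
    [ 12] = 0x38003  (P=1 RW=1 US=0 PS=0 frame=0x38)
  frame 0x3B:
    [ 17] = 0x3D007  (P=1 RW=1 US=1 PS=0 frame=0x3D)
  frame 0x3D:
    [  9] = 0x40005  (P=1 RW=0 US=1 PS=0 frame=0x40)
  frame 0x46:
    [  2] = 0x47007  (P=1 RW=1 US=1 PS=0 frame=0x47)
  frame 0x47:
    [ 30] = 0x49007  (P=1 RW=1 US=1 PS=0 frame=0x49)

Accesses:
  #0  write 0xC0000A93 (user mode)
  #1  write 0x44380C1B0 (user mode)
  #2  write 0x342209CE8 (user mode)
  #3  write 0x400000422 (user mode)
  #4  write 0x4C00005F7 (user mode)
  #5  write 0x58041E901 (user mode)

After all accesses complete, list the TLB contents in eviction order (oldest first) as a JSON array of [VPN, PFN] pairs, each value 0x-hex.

Trace:
#0 VA=0xC0000A93 (w,user):
  L0 @0x2E[3] → 0x31087  P=1,RW=1,US=1,PS=1
  ⇒ phys 0x31A93 (huge @L0)  [1 reads]
#1 VA=0x44380C1B0 (w,user):
  L0 @0x2E[17] → 0x33007  P=1,RW=1,US=1,PS=0
  L1 @0x33[28] → 0x34007  P=1,RW=1,US=1,PS=0
  L2 @0x34[12] → 0x38003  P=1,RW=1,US=0,PS=0
  ⇒ fault: PROTECTION_VIOLATION  — 3 lookups
#2 VA=0x342209CE8 (w,user):
  L0 @0x2E[13] → 0x3B007  P=1,RW=1,US=1,PS=0
  L1 @0x3B[17] → 0x3D007  P=1,RW=1,US=1,PS=0
  L2 @0x3D[9] → 0x40005  P=1,RW=0,US=1,PS=0
  ⇒ fault: PROTECTION_VIOLATION  — 3 lookups
#3 VA=0x400000422 (w,user):
  L0 @0x2E[16] → 0x5E006  P=0,RW=1,US=1,PS=0
  ⇒ fault: PAGE_NOT_PRESENT  — 1 lookups
#4 VA=0x4C00005F7 (w,user):
  L0 @0x2E[19] → 0x42087  P=1,RW=1,US=1,PS=1
  ⇒ phys 0x425F7 (huge @L0)  [1 reads]
#5 VA=0x58041E901 (w,user):
  L0 @0x2E[22] → 0x46007  P=1,RW=1,US=1,PS=0
  L1 @0x46[2] → 0x47007  P=1,RW=1,US=1,PS=0
  L2 @0x47[30] → 0x49007  P=1,RW=1,US=1,PS=0
  ⇒ phys 0x49901  [3 reads]

TLB: [["0x4C0000", "0x42"], ["0x58041E", "0x49"]]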